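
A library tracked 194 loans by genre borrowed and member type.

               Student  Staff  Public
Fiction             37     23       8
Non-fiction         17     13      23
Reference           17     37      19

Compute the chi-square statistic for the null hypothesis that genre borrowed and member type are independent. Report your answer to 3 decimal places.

Row totals: 68, 53, 73. Column totals: 71, 73, 50. Grand total N = 194.
Expected counts (row total × column total / N):
  Fiction, Student: 68×71/194 = 24.8866
  Fiction, Staff: 68×73/194 = 25.5876
  Fiction, Public: 68×50/194 = 17.5258
  Non-fiction, Student: 53×71/194 = 19.3969
  Non-fiction, Staff: 53×73/194 = 19.9433
  Non-fiction, Public: 53×50/194 = 13.6598
  Reference, Student: 73×71/194 = 26.7165
  Reference, Staff: 73×73/194 = 27.4691
  Reference, Public: 73×50/194 = 18.8144
Contributions (O − E)²/E:
  (37 − 24.8866)²/24.8866 = 5.8961
  (23 − 25.5876)²/25.5876 = 0.2617
  (8 − 17.5258)²/17.5258 = 5.1776
  (17 − 19.3969)²/19.3969 = 0.2962
  (13 − 19.9433)²/19.9433 = 2.4173
  (23 − 13.6598)²/13.6598 = 6.3866
  (17 − 26.7165)²/26.7165 = 3.5338
  (37 − 27.4691)²/27.4691 = 3.3069
  (19 − 18.8144)²/18.8144 = 0.0018
χ² = 5.8961 + 0.2617 + 5.1776 + 0.2962 + 2.4173 + 6.3866 + 3.5338 + 3.3069 + 0.0018 = 27.278

27.278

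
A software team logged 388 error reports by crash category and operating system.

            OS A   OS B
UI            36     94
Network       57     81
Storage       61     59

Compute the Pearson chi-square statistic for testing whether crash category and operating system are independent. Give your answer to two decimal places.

Row totals: 130, 138, 120. Column totals: 154, 234. Grand total N = 388.
Expected counts (row total × column total / N):
  UI, OS A: 130×154/388 = 51.598
  UI, OS B: 130×234/388 = 78.402
  Network, OS A: 138×154/388 = 54.773
  Network, OS B: 138×234/388 = 83.227
  Storage, OS A: 120×154/388 = 47.629
  Storage, OS B: 120×234/388 = 72.371
Contributions (O − E)²/E:
  (36 − 51.598)²/51.598 = 4.7153
  (94 − 78.402)²/78.402 = 3.1032
  (57 − 54.773)²/54.773 = 0.0905
  (81 − 83.227)²/83.227 = 0.0596
  (61 − 47.629)²/47.629 = 3.7537
  (59 − 72.371)²/72.371 = 2.4704
χ² = 4.7153 + 3.1032 + 0.0905 + 0.0596 + 3.7537 + 2.4704 = 14.19

14.19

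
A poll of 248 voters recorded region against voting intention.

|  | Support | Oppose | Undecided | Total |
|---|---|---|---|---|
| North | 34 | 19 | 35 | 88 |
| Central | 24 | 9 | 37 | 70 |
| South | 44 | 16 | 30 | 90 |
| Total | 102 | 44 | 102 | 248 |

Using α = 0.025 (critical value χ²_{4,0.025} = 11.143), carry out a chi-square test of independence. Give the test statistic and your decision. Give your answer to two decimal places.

Grand total N = 248.
Expected counts (row total × column total / N):
  North, Support: 88×102/248 = 36.194
  North, Oppose: 88×44/248 = 15.613
  North, Undecided: 88×102/248 = 36.194
  Central, Support: 70×102/248 = 28.790
  Central, Oppose: 70×44/248 = 12.419
  Central, Undecided: 70×102/248 = 28.790
  South, Support: 90×102/248 = 37.016
  South, Oppose: 90×44/248 = 15.968
  South, Undecided: 90×102/248 = 37.016
Contributions (O − E)²/E:
  (34 − 36.194)²/36.194 = 0.1330
  (19 − 15.613)²/15.613 = 0.7348
  (35 − 36.194)²/36.194 = 0.0394
  (24 − 28.790)²/28.790 = 0.7969
  (9 − 12.419)²/12.419 = 0.9413
  (37 − 28.790)²/28.790 = 2.3412
  (44 − 37.016)²/37.016 = 1.3177
  (16 − 15.968)²/15.968 = 0.0001
  (30 − 37.016)²/37.016 = 1.3298
χ² = 0.1330 + 0.7348 + 0.0394 + 0.7969 + 0.9413 + 2.3412 + 1.3177 + 0.0001 + 1.3298 = 7.63
df = (3−1)(3−1) = 4. Since 7.63 < 11.143, fail to reject the null hypothesis of independence at α = 0.025.

7.63; fail to reject H₀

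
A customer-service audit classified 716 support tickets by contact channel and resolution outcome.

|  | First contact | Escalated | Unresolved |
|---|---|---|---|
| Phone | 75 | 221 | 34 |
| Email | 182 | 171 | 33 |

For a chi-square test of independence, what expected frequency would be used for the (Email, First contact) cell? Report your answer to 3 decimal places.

Row total (Email) = 386; column total (First contact) = 257; grand total N = 716.
Expected count = (row total × column total) / N = 386 × 257 / 716 = 138.550.

138.550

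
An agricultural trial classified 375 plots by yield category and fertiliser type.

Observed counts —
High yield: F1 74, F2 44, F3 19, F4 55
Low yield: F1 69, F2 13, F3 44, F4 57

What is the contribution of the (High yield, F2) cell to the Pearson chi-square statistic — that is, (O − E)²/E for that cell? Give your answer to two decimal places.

Row total (High yield) = 192; column total (F2) = 57; N = 375.
Expected count E = 192 × 57 / 375 = 29.184.
Contribution = (O − E)²/E = (44 − 29.184)² / 29.184 = 7.52.

7.52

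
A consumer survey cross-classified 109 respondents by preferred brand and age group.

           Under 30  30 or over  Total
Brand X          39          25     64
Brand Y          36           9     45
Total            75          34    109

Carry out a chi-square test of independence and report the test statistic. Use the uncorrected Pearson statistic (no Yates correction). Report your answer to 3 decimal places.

Grand total N = 109.
Expected counts (row total × column total / N):
  Brand X, Under 30: 64×75/109 = 44.0367
  Brand X, 30 or over: 64×34/109 = 19.9633
  Brand Y, Under 30: 45×75/109 = 30.9633
  Brand Y, 30 or over: 45×34/109 = 14.0367
Contributions (O − E)²/E:
  (39 − 44.0367)²/44.0367 = 0.5761
  (25 − 19.9633)²/19.9633 = 1.2707
  (36 − 30.9633)²/30.9633 = 0.8193
  (9 − 14.0367)²/14.0367 = 1.8073
χ² = 0.5761 + 1.2707 + 0.8193 + 1.8073 = 4.473

4.473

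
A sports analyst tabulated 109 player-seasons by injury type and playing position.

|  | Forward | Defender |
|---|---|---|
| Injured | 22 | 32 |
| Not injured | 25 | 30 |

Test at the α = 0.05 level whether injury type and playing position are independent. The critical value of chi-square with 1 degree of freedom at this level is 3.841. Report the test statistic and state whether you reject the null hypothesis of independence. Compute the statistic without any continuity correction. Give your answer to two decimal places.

0.25; fail to reject H₀

Row totals: 54, 55. Column totals: 47, 62. Grand total N = 109.
Expected counts (row total × column total / N):
  Injured, Forward: 54×47/109 = 23.284
  Injured, Defender: 54×62/109 = 30.716
  Not injured, Forward: 55×47/109 = 23.716
  Not injured, Defender: 55×62/109 = 31.284
Contributions (O − E)²/E:
  (22 − 23.284)²/23.284 = 0.0708
  (32 − 30.716)²/30.716 = 0.0537
  (25 − 23.716)²/23.716 = 0.0695
  (30 − 31.284)²/31.284 = 0.0527
χ² = 0.0708 + 0.0537 + 0.0695 + 0.0527 = 0.25
df = (2−1)(2−1) = 1. Since 0.25 < 3.841, fail to reject the null hypothesis of independence at α = 0.05.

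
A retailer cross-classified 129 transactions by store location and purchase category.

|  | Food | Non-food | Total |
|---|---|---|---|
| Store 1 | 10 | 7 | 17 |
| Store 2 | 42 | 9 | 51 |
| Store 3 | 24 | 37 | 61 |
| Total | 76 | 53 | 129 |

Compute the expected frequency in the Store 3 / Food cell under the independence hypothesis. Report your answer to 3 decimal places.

Row total (Store 3) = 61; column total (Food) = 76; grand total N = 129.
Expected count = (row total × column total) / N = 61 × 76 / 129 = 35.938.

35.938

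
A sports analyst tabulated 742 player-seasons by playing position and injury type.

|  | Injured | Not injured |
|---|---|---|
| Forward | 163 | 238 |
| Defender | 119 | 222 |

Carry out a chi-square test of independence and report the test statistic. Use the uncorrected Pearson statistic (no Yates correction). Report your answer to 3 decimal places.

Row totals: 401, 341. Column totals: 282, 460. Grand total N = 742.
Expected counts (row total × column total / N):
  Forward, Injured: 401×282/742 = 152.4016
  Forward, Not injured: 401×460/742 = 248.5984
  Defender, Injured: 341×282/742 = 129.5984
  Defender, Not injured: 341×460/742 = 211.4016
Contributions (O − E)²/E:
  (163 − 152.4016)²/152.4016 = 0.7370
  (238 − 248.5984)²/248.5984 = 0.4518
  (119 − 129.5984)²/129.5984 = 0.8667
  (222 − 211.4016)²/211.4016 = 0.5313
χ² = 0.7370 + 0.4518 + 0.8667 + 0.5313 = 2.587

2.587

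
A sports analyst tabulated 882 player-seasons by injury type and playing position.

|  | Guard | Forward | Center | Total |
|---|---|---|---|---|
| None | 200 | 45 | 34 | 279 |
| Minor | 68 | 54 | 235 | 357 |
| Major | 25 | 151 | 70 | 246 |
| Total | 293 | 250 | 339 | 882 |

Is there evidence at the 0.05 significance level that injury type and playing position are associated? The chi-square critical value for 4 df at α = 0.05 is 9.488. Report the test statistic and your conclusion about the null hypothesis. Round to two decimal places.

Grand total N = 882.
Expected counts (row total × column total / N):
  None, Guard: 279×293/882 = 92.6837
  None, Forward: 279×250/882 = 79.0816
  None, Center: 279×339/882 = 107.2347
  Minor, Guard: 357×293/882 = 118.5952
  Minor, Forward: 357×250/882 = 101.1905
  Minor, Center: 357×339/882 = 137.2143
  Major, Guard: 246×293/882 = 81.7211
  Major, Forward: 246×250/882 = 69.7279
  Major, Center: 246×339/882 = 94.5510
Contributions (O − E)²/E:
  (200 − 92.6837)²/92.6837 = 124.2590
  (45 − 79.0816)²/79.0816 = 14.6881
  (34 − 107.2347)²/107.2347 = 50.0148
  (68 − 118.5952)²/118.5952 = 21.5850
  (54 − 101.1905)²/101.1905 = 22.0074
  (235 − 137.2143)²/137.2143 = 69.6869
  (25 − 81.7211)²/81.7211 = 39.3691
  (151 − 69.7279)²/69.7279 = 94.7276
  (70 − 94.5510)²/94.5510 = 6.3749
χ² = 124.2590 + 14.6881 + 50.0148 + 21.5850 + 22.0074 + 69.6869 + 39.3691 + 94.7276 + 6.3749 = 442.71
df = (3−1)(3−1) = 4. Since 442.71 > 9.488, reject the null hypothesis of independence at α = 0.05.

442.71; reject H₀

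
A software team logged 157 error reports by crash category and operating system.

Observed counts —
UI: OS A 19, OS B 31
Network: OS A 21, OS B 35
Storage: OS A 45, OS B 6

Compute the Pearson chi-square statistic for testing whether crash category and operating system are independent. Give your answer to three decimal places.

Row totals: 50, 56, 51. Column totals: 85, 72. Grand total N = 157.
Expected counts (row total × column total / N):
  UI, OS A: 50×85/157 = 27.0701
  UI, OS B: 50×72/157 = 22.9299
  Network, OS A: 56×85/157 = 30.3185
  Network, OS B: 56×72/157 = 25.6815
  Storage, OS A: 51×85/157 = 27.6115
  Storage, OS B: 51×72/157 = 23.3885
Contributions (O − E)²/E:
  (19 − 27.0701)²/27.0701 = 2.4058
  (31 − 22.9299)²/22.9299 = 2.8402
  (21 − 30.3185)²/30.3185 = 2.8641
  (35 − 25.6815)²/25.6815 = 3.3812
  (45 − 27.6115)²/27.6115 = 10.9505
  (6 − 23.3885)²/23.3885 = 12.9277
χ² = 2.4058 + 2.8402 + 2.8641 + 3.3812 + 10.9505 + 12.9277 = 35.370

35.370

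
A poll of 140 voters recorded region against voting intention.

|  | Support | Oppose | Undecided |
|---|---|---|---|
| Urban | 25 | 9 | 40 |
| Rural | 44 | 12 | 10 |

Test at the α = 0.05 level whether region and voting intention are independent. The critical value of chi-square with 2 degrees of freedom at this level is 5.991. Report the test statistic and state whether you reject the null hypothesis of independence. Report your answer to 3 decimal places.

Row totals: 74, 66. Column totals: 69, 21, 50. Grand total N = 140.
Expected counts (row total × column total / N):
  Urban, Support: 74×69/140 = 36.4714
  Urban, Oppose: 74×21/140 = 11.1000
  Urban, Undecided: 74×50/140 = 26.4286
  Rural, Support: 66×69/140 = 32.5286
  Rural, Oppose: 66×21/140 = 9.9000
  Rural, Undecided: 66×50/140 = 23.5714
Contributions (O − E)²/E:
  (25 − 36.4714)²/36.4714 = 3.6081
  (9 − 11.1000)²/11.1000 = 0.3973
  (40 − 26.4286)²/26.4286 = 6.9691
  (44 − 32.5286)²/32.5286 = 4.0455
  (12 − 9.9000)²/9.9000 = 0.4455
  (10 − 23.5714)²/23.5714 = 7.8138
χ² = 3.6081 + 0.3973 + 6.9691 + 4.0455 + 0.4455 + 7.8138 = 23.279
df = (2−1)(3−1) = 2. Since 23.279 > 5.991, reject the null hypothesis of independence at α = 0.05.

23.279; reject H₀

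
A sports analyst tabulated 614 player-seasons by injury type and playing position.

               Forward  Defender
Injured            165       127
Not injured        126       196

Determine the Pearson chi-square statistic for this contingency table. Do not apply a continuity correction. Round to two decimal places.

18.55

Row totals: 292, 322. Column totals: 291, 323. Grand total N = 614.
Expected counts (row total × column total / N):
  Injured, Forward: 292×291/614 = 138.391
  Injured, Defender: 292×323/614 = 153.609
  Not injured, Forward: 322×291/614 = 152.609
  Not injured, Defender: 322×323/614 = 169.391
Contributions (O − E)²/E:
  (165 − 138.391)²/138.391 = 5.1162
  (127 − 153.609)²/153.609 = 4.6094
  (126 − 152.609)²/152.609 = 4.6396
  (196 − 169.391)²/169.391 = 4.1799
χ² = 5.1162 + 4.6094 + 4.6396 + 4.1799 = 18.55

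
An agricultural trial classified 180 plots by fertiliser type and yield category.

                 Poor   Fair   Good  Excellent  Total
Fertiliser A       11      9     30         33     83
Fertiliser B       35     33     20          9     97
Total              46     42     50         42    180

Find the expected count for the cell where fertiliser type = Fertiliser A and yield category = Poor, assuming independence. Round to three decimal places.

21.211

Row total (Fertiliser A) = 83; column total (Poor) = 46; grand total N = 180.
Expected count = (row total × column total) / N = 83 × 46 / 180 = 21.211.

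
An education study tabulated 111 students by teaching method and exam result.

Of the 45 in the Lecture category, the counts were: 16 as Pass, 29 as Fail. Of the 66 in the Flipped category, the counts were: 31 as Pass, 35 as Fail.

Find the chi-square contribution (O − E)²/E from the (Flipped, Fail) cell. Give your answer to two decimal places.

Row total (Flipped) = 66; column total (Fail) = 64; N = 111.
Expected count E = 66 × 64 / 111 = 38.054.
Contribution = (O − E)²/E = (35 − 38.054)² / 38.054 = 0.25.

0.25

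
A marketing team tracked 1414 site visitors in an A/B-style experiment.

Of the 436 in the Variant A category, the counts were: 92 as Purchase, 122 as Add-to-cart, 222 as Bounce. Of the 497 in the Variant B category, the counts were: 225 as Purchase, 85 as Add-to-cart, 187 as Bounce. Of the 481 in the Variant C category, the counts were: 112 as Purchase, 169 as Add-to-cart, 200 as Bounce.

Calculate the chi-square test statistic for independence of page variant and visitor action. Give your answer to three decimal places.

96.932

Row totals: 436, 497, 481. Column totals: 429, 376, 609. Grand total N = 1414.
Expected counts (row total × column total / N):
  Variant A, Purchase: 436×429/1414 = 132.2801
  Variant A, Add-to-cart: 436×376/1414 = 115.9378
  Variant A, Bounce: 436×609/1414 = 187.7822
  Variant B, Purchase: 497×429/1414 = 150.7871
  Variant B, Add-to-cart: 497×376/1414 = 132.1584
  Variant B, Bounce: 497×609/1414 = 214.0545
  Variant C, Purchase: 481×429/1414 = 145.9328
  Variant C, Add-to-cart: 481×376/1414 = 127.9038
  Variant C, Bounce: 481×609/1414 = 207.1634
Contributions (O − E)²/E:
  (92 − 132.2801)²/132.2801 = 12.2655
  (122 − 115.9378)²/115.9378 = 0.3170
  (222 − 187.7822)²/187.7822 = 6.2352
  (225 − 150.7871)²/150.7871 = 36.5254
  (85 − 132.1584)²/132.1584 = 16.8276
  (187 − 214.0545)²/214.0545 = 3.4194
  (112 − 145.9328)²/145.9328 = 7.8902
  (169 − 127.9038)²/127.9038 = 13.2044
  (200 − 207.1634)²/207.1634 = 0.2477
χ² = 12.2655 + 0.3170 + 6.2352 + 36.5254 + 16.8276 + 3.4194 + 7.8902 + 13.2044 + 0.2477 = 96.932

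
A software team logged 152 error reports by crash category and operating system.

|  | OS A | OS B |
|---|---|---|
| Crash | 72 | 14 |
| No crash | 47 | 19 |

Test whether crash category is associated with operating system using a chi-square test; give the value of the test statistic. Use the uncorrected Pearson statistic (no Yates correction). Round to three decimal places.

3.438

Row totals: 86, 66. Column totals: 119, 33. Grand total N = 152.
Expected counts (row total × column total / N):
  Crash, OS A: 86×119/152 = 67.3289
  Crash, OS B: 86×33/152 = 18.6711
  No crash, OS A: 66×119/152 = 51.6711
  No crash, OS B: 66×33/152 = 14.3289
Contributions (O − E)²/E:
  (72 − 67.3289)²/67.3289 = 0.3241
  (14 − 18.6711)²/18.6711 = 1.1686
  (47 − 51.6711)²/51.6711 = 0.4223
  (19 − 14.3289)²/14.3289 = 1.5227
χ² = 0.3241 + 1.1686 + 0.4223 + 1.5227 = 3.438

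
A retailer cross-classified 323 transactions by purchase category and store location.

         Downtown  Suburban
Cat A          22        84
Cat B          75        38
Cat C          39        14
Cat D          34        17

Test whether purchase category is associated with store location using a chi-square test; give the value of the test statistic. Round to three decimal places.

Row totals: 106, 113, 53, 51. Column totals: 170, 153. Grand total N = 323.
Expected counts (row total × column total / N):
  Cat A, Downtown: 106×170/323 = 55.7895
  Cat A, Suburban: 106×153/323 = 50.2105
  Cat B, Downtown: 113×170/323 = 59.4737
  Cat B, Suburban: 113×153/323 = 53.5263
  Cat C, Downtown: 53×170/323 = 27.8947
  Cat C, Suburban: 53×153/323 = 25.1053
  Cat D, Downtown: 51×170/323 = 26.8421
  Cat D, Suburban: 51×153/323 = 24.1579
Contributions (O − E)²/E:
  (22 − 55.7895)²/55.7895 = 20.4650
  (84 − 50.2105)²/50.2105 = 22.7389
  (75 − 59.4737)²/59.4737 = 4.0533
  (38 − 53.5263)²/53.5263 = 4.5037
  (39 − 27.8947)²/27.8947 = 4.4212
  (14 − 25.1053)²/25.1053 = 4.9124
  (34 − 26.8421)²/26.8421 = 1.9088
  (17 − 24.1579)²/24.1579 = 2.1209
χ² = 20.4650 + 22.7389 + 4.0533 + 4.5037 + 4.4212 + 4.9124 + 1.9088 + 2.1209 = 65.124

65.124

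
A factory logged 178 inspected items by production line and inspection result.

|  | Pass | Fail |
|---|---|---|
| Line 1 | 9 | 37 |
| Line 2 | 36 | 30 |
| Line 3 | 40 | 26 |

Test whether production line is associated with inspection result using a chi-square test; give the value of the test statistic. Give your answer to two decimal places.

Row totals: 46, 66, 66. Column totals: 85, 93. Grand total N = 178.
Expected counts (row total × column total / N):
  Line 1, Pass: 46×85/178 = 21.9663
  Line 1, Fail: 46×93/178 = 24.0337
  Line 2, Pass: 66×85/178 = 31.5169
  Line 2, Fail: 66×93/178 = 34.4831
  Line 3, Pass: 66×85/178 = 31.5169
  Line 3, Fail: 66×93/178 = 34.4831
Contributions (O − E)²/E:
  (9 − 21.9663)²/21.9663 = 7.6538
  (37 − 24.0337)²/24.0337 = 6.9954
  (36 − 31.5169)²/31.5169 = 0.6377
  (30 − 34.4831)²/34.4831 = 0.5828
  (40 − 31.5169)²/31.5169 = 2.2833
  (26 − 34.4831)²/34.4831 = 2.0869
χ² = 7.6538 + 6.9954 + 0.6377 + 0.5828 + 2.2833 + 2.0869 = 20.24

20.24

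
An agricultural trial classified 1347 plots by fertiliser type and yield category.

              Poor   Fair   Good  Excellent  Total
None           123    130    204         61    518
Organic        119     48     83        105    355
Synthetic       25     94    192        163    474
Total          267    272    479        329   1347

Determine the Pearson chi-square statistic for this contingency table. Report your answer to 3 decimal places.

179.519

Grand total N = 1347.
Expected counts (row total × column total / N):
  None, Poor: 518×267/1347 = 102.6771
  None, Fair: 518×272/1347 = 104.5999
  None, Good: 518×479/1347 = 184.2034
  None, Excellent: 518×329/1347 = 126.5197
  Organic, Poor: 355×267/1347 = 70.3675
  Organic, Fair: 355×272/1347 = 71.6852
  Organic, Good: 355×479/1347 = 126.2398
  Organic, Excellent: 355×329/1347 = 86.7075
  Synthetic, Poor: 474×267/1347 = 93.9555
  Synthetic, Fair: 474×272/1347 = 95.7149
  Synthetic, Good: 474×479/1347 = 168.5568
  Synthetic, Excellent: 474×329/1347 = 115.7728
Contributions (O − E)²/E:
  (123 − 102.6771)²/102.6771 = 4.0225
  (130 − 104.5999)²/104.5999 = 6.1679
  (204 − 184.2034)²/184.2034 = 2.1276
  (61 − 126.5197)²/126.5197 = 33.9301
  (119 − 70.3675)²/70.3675 = 33.6110
  (48 − 71.6852)²/71.6852 = 7.8257
  (83 − 126.2398)²/126.2398 = 14.8105
  (105 − 86.7075)²/86.7075 = 3.8591
  (25 − 93.9555)²/93.9555 = 50.6076
  (94 − 95.7149)²/95.7149 = 0.0307
  (192 − 168.5568)²/168.5568 = 3.2605
  (163 − 115.7728)²/115.7728 = 19.2654
χ² = 4.0225 + 6.1679 + 2.1276 + 33.9301 + 33.6110 + 7.8257 + 14.8105 + 3.8591 + 50.6076 + 0.0307 + 3.2605 + 19.2654 = 179.519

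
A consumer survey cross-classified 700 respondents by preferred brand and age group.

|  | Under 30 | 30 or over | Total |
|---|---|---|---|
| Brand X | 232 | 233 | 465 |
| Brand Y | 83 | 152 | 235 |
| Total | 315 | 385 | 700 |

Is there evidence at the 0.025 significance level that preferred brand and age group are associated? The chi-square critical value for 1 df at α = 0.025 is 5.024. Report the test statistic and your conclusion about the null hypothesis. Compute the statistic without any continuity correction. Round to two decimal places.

Grand total N = 700.
Expected counts (row total × column total / N):
  Brand X, Under 30: 465×315/700 = 209.250
  Brand X, 30 or over: 465×385/700 = 255.750
  Brand Y, Under 30: 235×315/700 = 105.750
  Brand Y, 30 or over: 235×385/700 = 129.250
Contributions (O − E)²/E:
  (232 − 209.250)²/209.250 = 2.4734
  (233 − 255.750)²/255.750 = 2.0237
  (83 − 105.750)²/105.750 = 4.8942
  (152 − 129.250)²/129.250 = 4.0044
χ² = 2.4734 + 2.0237 + 4.8942 + 4.0044 = 13.40
df = (2−1)(2−1) = 1. Since 13.40 > 5.024, reject the null hypothesis of independence at α = 0.025.

13.40; reject H₀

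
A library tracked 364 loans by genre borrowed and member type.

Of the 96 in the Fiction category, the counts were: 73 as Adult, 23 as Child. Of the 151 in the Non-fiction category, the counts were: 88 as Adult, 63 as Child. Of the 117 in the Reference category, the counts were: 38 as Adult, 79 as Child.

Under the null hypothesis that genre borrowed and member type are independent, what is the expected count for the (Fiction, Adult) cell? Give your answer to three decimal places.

52.484

Row total (Fiction) = 96; column total (Adult) = 199; grand total N = 364.
Expected count = (row total × column total) / N = 96 × 199 / 364 = 52.484.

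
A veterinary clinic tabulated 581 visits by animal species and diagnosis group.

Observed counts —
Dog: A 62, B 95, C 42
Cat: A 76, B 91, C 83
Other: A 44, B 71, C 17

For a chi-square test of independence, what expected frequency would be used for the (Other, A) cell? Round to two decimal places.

Row total (Other) = 132; column total (A) = 182; grand total N = 581.
Expected count = (row total × column total) / N = 132 × 182 / 581 = 41.35.

41.35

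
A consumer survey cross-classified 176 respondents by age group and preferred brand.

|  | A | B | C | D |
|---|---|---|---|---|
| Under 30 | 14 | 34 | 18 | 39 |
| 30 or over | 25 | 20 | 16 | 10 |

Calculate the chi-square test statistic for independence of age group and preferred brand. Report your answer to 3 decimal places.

Row totals: 105, 71. Column totals: 39, 54, 34, 49. Grand total N = 176.
Expected counts (row total × column total / N):
  Under 30, A: 105×39/176 = 23.2670
  Under 30, B: 105×54/176 = 32.2159
  Under 30, C: 105×34/176 = 20.2841
  Under 30, D: 105×49/176 = 29.2330
  30 or over, A: 71×39/176 = 15.7330
  30 or over, B: 71×54/176 = 21.7841
  30 or over, C: 71×34/176 = 13.7159
  30 or over, D: 71×49/176 = 19.7670
Contributions (O − E)²/E:
  (14 − 23.2670)²/23.2670 = 3.6909
  (34 − 32.2159)²/32.2159 = 0.0988
  (18 − 20.2841)²/20.2841 = 0.2572
  (39 − 29.2330)²/29.2330 = 3.2632
  (25 − 15.7330)²/15.7330 = 5.4584
  (20 − 21.7841)²/21.7841 = 0.1461
  (16 − 13.7159)²/13.7159 = 0.3804
  (10 − 19.7670)²/19.7670 = 4.8259
χ² = 3.6909 + 0.0988 + 0.2572 + 3.2632 + 5.4584 + 0.1461 + 0.3804 + 4.8259 = 18.121

18.121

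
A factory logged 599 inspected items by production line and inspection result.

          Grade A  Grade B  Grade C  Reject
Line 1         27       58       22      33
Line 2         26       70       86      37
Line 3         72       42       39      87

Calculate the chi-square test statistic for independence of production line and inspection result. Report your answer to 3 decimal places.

85.029

Row totals: 140, 219, 240. Column totals: 125, 170, 147, 157. Grand total N = 599.
Expected counts (row total × column total / N):
  Line 1, Grade A: 140×125/599 = 29.2154
  Line 1, Grade B: 140×170/599 = 39.7329
  Line 1, Grade C: 140×147/599 = 34.3573
  Line 1, Reject: 140×157/599 = 36.6945
  Line 2, Grade A: 219×125/599 = 45.7012
  Line 2, Grade B: 219×170/599 = 62.1536
  Line 2, Grade C: 219×147/599 = 53.7446
  Line 2, Reject: 219×157/599 = 57.4007
  Line 3, Grade A: 240×125/599 = 50.0835
  Line 3, Grade B: 240×170/599 = 68.1135
  Line 3, Grade C: 240×147/599 = 58.8982
  Line 3, Reject: 240×157/599 = 62.9048
Contributions (O − E)²/E:
  (27 − 29.2154)²/29.2154 = 0.1680
  (58 − 39.7329)²/39.7329 = 8.3983
  (22 − 34.3573)²/34.3573 = 4.4446
  (33 − 36.6945)²/36.6945 = 0.3720
  (26 − 45.7012)²/45.7012 = 8.4929
  (70 − 62.1536)²/62.1536 = 0.9905
  (86 − 53.7446)²/53.7446 = 19.3584
  (37 − 57.4007)²/57.4007 = 7.2506
  (72 − 50.0835)²/50.0835 = 9.5906
  (42 − 68.1135)²/68.1135 = 10.0114
  (39 − 58.8982)²/58.8982 = 6.7224
  (87 − 62.9048)²/62.9048 = 9.2295
χ² = 0.1680 + 8.3983 + 4.4446 + 0.3720 + 8.4929 + 0.9905 + 19.3584 + 7.2506 + 9.5906 + 10.0114 + 6.7224 + 9.2295 = 85.029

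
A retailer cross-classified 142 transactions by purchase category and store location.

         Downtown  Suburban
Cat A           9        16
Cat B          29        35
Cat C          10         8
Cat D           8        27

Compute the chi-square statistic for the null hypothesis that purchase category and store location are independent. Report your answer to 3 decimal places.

Row totals: 25, 64, 18, 35. Column totals: 56, 86. Grand total N = 142.
Expected counts (row total × column total / N):
  Cat A, Downtown: 25×56/142 = 9.8592
  Cat A, Suburban: 25×86/142 = 15.1408
  Cat B, Downtown: 64×56/142 = 25.2394
  Cat B, Suburban: 64×86/142 = 38.7606
  Cat C, Downtown: 18×56/142 = 7.0986
  Cat C, Suburban: 18×86/142 = 10.9014
  Cat D, Downtown: 35×56/142 = 13.8028
  Cat D, Suburban: 35×86/142 = 21.1972
Contributions (O − E)²/E:
  (9 − 9.8592)²/9.8592 = 0.0749
  (16 − 15.1408)²/15.1408 = 0.0488
  (29 − 25.2394)²/25.2394 = 0.5603
  (35 − 38.7606)²/38.7606 = 0.3649
  (10 − 7.0986)²/7.0986 = 1.1859
  (8 − 10.9014)²/10.9014 = 0.7722
  (8 − 13.8028)²/13.8028 = 2.4395
  (27 − 21.1972)²/21.1972 = 1.5885
χ² = 0.0749 + 0.0488 + 0.5603 + 0.3649 + 1.1859 + 0.7722 + 2.4395 + 1.5885 = 7.035

7.035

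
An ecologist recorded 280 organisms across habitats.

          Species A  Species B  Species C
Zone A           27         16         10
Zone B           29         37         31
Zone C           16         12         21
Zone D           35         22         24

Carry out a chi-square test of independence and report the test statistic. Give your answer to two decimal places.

Row totals: 53, 97, 49, 81. Column totals: 107, 87, 86. Grand total N = 280.
Expected counts (row total × column total / N):
  Zone A, Species A: 53×107/280 = 20.254
  Zone A, Species B: 53×87/280 = 16.468
  Zone A, Species C: 53×86/280 = 16.279
  Zone B, Species A: 97×107/280 = 37.068
  Zone B, Species B: 97×87/280 = 30.139
  Zone B, Species C: 97×86/280 = 29.793
  Zone C, Species A: 49×107/280 = 18.725
  Zone C, Species B: 49×87/280 = 15.225
  Zone C, Species C: 49×86/280 = 15.050
  Zone D, Species A: 81×107/280 = 30.954
  Zone D, Species B: 81×87/280 = 25.168
  Zone D, Species C: 81×86/280 = 24.879
Contributions (O − E)²/E:
  (27 − 20.254)²/20.254 = 2.2469
  (16 − 16.468)²/16.468 = 0.0133
  (10 − 16.279)²/16.279 = 2.4219
  (29 − 37.068)²/37.068 = 1.7560
  (37 − 30.139)²/30.139 = 1.5619
  (31 − 29.793)²/29.793 = 0.0489
  (16 − 18.725)²/18.725 = 0.3966
  (12 − 15.225)²/15.225 = 0.6831
  (21 − 15.050)²/15.050 = 2.3523
  (35 − 30.954)²/30.954 = 0.5289
  (22 − 25.168)²/25.168 = 0.3988
  (24 − 24.879)²/24.879 = 0.0311
χ² = 2.2469 + 0.0133 + 2.4219 + 1.7560 + 1.5619 + 0.0489 + 0.3966 + 0.6831 + 2.3523 + 0.5289 + 0.3988 + 0.0311 = 12.44

12.44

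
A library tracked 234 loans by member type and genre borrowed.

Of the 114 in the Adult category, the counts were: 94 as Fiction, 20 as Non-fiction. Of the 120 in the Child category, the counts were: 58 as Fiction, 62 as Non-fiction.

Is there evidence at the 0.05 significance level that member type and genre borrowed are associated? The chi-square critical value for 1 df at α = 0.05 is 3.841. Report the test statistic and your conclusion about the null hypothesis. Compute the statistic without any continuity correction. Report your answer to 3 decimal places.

Row totals: 114, 120. Column totals: 152, 82. Grand total N = 234.
Expected counts (row total × column total / N):
  Adult, Fiction: 114×152/234 = 74.0513
  Adult, Non-fiction: 114×82/234 = 39.9487
  Child, Fiction: 120×152/234 = 77.9487
  Child, Non-fiction: 120×82/234 = 42.0513
Contributions (O − E)²/E:
  (94 − 74.0513)²/74.0513 = 5.3740
  (20 − 39.9487)²/39.9487 = 9.9615
  (58 − 77.9487)²/77.9487 = 5.1053
  (62 − 42.0513)²/42.0513 = 9.4635
χ² = 5.3740 + 9.9615 + 5.1053 + 9.4635 = 29.904
df = (2−1)(2−1) = 1. Since 29.904 > 3.841, reject the null hypothesis of independence at α = 0.05.

29.904; reject H₀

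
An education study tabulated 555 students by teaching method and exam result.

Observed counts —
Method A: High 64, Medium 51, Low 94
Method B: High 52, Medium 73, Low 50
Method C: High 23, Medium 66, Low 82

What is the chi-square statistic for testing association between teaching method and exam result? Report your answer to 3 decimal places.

Row totals: 209, 175, 171. Column totals: 139, 190, 226. Grand total N = 555.
Expected counts (row total × column total / N):
  Method A, High: 209×139/555 = 52.34414
  Method A, Medium: 209×190/555 = 71.54955
  Method A, Low: 209×226/555 = 85.10631
  Method B, High: 175×139/555 = 43.82883
  Method B, Medium: 175×190/555 = 59.90991
  Method B, Low: 175×226/555 = 71.26126
  Method C, High: 171×139/555 = 42.82703
  Method C, Medium: 171×190/555 = 58.54054
  Method C, Low: 171×226/555 = 69.63243
Contributions (O − E)²/E:
  (64 − 52.34414)²/52.34414 = 2.5955
  (51 − 71.54955)²/71.54955 = 5.9020
  (94 − 85.10631)²/85.10631 = 0.9294
  (52 − 43.82883)²/43.82883 = 1.5234
  (73 − 59.90991)²/59.90991 = 2.8601
  (50 − 71.26126)²/71.26126 = 6.3434
  (23 − 42.82703)²/42.82703 = 9.1790
  (66 − 58.54054)²/58.54054 = 0.9505
  (82 − 69.63243)²/69.63243 = 2.1966
χ² = 2.5955 + 5.9020 + 0.9294 + 1.5234 + 2.8601 + 6.3434 + 9.1790 + 0.9505 + 2.1966 = 32.480

32.480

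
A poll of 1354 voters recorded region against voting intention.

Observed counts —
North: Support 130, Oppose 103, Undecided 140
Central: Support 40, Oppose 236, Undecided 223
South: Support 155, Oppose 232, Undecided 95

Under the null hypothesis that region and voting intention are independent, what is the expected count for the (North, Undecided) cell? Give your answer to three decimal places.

Row total (North) = 373; column total (Undecided) = 458; grand total N = 1354.
Expected count = (row total × column total) / N = 373 × 458 / 1354 = 126.170.

126.170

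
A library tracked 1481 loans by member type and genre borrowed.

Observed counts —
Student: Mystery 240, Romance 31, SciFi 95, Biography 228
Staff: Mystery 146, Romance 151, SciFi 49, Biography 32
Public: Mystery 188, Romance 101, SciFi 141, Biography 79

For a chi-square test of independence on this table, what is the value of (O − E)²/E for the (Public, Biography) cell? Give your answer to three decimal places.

12.076

Row total (Public) = 509; column total (Biography) = 339; N = 1481.
Expected count E = 509 × 339 / 1481 = 116.50979.
Contribution = (O − E)²/E = (79 − 116.50979)² / 116.50979 = 12.076.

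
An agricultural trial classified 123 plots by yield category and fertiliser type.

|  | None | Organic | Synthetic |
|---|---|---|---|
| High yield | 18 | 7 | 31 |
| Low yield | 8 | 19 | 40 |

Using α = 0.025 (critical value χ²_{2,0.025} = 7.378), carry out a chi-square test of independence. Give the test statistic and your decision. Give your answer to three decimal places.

Row totals: 56, 67. Column totals: 26, 26, 71. Grand total N = 123.
Expected counts (row total × column total / N):
  High yield, None: 56×26/123 = 11.8374
  High yield, Organic: 56×26/123 = 11.8374
  High yield, Synthetic: 56×71/123 = 32.3252
  Low yield, None: 67×26/123 = 14.1626
  Low yield, Organic: 67×26/123 = 14.1626
  Low yield, Synthetic: 67×71/123 = 38.6748
Contributions (O − E)²/E:
  (18 − 11.8374)²/11.8374 = 3.2083
  (7 − 11.8374)²/11.8374 = 1.9768
  (31 − 32.3252)²/32.3252 = 0.0543
  (8 − 14.1626)²/14.1626 = 2.6815
  (19 − 14.1626)²/14.1626 = 1.6523
  (40 − 38.6748)²/38.6748 = 0.0454
χ² = 3.2083 + 1.9768 + 0.0543 + 2.6815 + 1.6523 + 0.0454 = 9.619
df = (2−1)(3−1) = 2. Since 9.619 > 7.378, reject the null hypothesis of independence at α = 0.025.

9.619; reject H₀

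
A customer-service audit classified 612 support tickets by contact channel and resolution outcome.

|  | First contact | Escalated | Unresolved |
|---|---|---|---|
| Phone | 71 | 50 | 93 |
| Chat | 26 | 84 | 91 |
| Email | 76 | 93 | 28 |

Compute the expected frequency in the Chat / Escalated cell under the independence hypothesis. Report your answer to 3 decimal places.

74.554

Row total (Chat) = 201; column total (Escalated) = 227; grand total N = 612.
Expected count = (row total × column total) / N = 201 × 227 / 612 = 74.554.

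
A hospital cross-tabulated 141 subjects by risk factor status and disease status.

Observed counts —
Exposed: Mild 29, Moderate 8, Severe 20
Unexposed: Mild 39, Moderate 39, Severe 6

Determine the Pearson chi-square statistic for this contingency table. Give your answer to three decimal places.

25.210

Row totals: 57, 84. Column totals: 68, 47, 26. Grand total N = 141.
Expected counts (row total × column total / N):
  Exposed, Mild: 57×68/141 = 27.4894
  Exposed, Moderate: 57×47/141 = 19.0000
  Exposed, Severe: 57×26/141 = 10.5106
  Unexposed, Mild: 84×68/141 = 40.5106
  Unexposed, Moderate: 84×47/141 = 28.0000
  Unexposed, Severe: 84×26/141 = 15.4894
Contributions (O − E)²/E:
  (29 − 27.4894)²/27.4894 = 0.0830
  (8 − 19.0000)²/19.0000 = 6.3684
  (20 − 10.5106)²/10.5106 = 8.5674
  (39 − 40.5106)²/40.5106 = 0.0563
  (39 − 28.0000)²/28.0000 = 4.3214
  (6 − 15.4894)²/15.4894 = 5.8136
χ² = 0.0830 + 6.3684 + 8.5674 + 0.0563 + 4.3214 + 5.8136 = 25.210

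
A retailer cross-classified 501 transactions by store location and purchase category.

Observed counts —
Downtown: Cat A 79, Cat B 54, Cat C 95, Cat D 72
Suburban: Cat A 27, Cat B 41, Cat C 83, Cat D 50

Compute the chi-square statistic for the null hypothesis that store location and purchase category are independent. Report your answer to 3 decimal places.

Row totals: 300, 201. Column totals: 106, 95, 178, 122. Grand total N = 501.
Expected counts (row total × column total / N):
  Downtown, Cat A: 300×106/501 = 63.4731
  Downtown, Cat B: 300×95/501 = 56.8862
  Downtown, Cat C: 300×178/501 = 106.5868
  Downtown, Cat D: 300×122/501 = 73.0539
  Suburban, Cat A: 201×106/501 = 42.5269
  Suburban, Cat B: 201×95/501 = 38.1138
  Suburban, Cat C: 201×178/501 = 71.4132
  Suburban, Cat D: 201×122/501 = 48.9461
Contributions (O − E)²/E:
  (79 − 63.4731)²/63.4731 = 3.7982
  (54 − 56.8862)²/56.8862 = 0.1464
  (95 − 106.5868)²/106.5868 = 1.2596
  (72 − 73.0539)²/73.0539 = 0.0152
  (27 − 42.5269)²/42.5269 = 5.6690
  (41 − 38.1138)²/38.1138 = 0.2186
  (83 − 71.4132)²/71.4132 = 1.8800
  (50 − 48.9461)²/48.9461 = 0.0227
χ² = 3.7982 + 0.1464 + 1.2596 + 0.0152 + 5.6690 + 0.2186 + 1.8800 + 0.0227 = 13.010

13.010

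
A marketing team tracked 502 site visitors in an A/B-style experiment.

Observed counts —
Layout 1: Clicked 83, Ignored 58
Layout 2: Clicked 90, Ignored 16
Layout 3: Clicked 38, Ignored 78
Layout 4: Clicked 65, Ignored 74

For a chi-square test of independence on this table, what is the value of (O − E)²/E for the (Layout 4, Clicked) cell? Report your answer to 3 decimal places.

1.707

Row total (Layout 4) = 139; column total (Clicked) = 276; N = 502.
Expected count E = 139 × 276 / 502 = 76.4223.
Contribution = (O − E)²/E = (65 − 76.4223)² / 76.4223 = 1.707.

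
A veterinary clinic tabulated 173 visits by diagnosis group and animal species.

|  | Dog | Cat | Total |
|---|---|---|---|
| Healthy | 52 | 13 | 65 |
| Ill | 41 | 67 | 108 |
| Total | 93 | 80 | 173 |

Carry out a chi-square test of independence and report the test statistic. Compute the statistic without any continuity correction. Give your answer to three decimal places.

28.845

Grand total N = 173.
Expected counts (row total × column total / N):
  Healthy, Dog: 65×93/173 = 34.9422
  Healthy, Cat: 65×80/173 = 30.0578
  Ill, Dog: 108×93/173 = 58.0578
  Ill, Cat: 108×80/173 = 49.9422
Contributions (O − E)²/E:
  (52 − 34.9422)²/34.9422 = 8.3271
  (13 − 30.0578)²/30.0578 = 9.6803
  (41 − 58.0578)²/58.0578 = 5.0117
  (67 − 49.9422)²/49.9422 = 5.8261
χ² = 8.3271 + 9.6803 + 5.0117 + 5.8261 = 28.845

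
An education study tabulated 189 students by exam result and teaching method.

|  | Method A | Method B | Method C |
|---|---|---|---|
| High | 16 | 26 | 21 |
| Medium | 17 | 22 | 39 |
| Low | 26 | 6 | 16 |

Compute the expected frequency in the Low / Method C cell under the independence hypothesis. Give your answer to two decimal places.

19.30

Row total (Low) = 48; column total (Method C) = 76; grand total N = 189.
Expected count = (row total × column total) / N = 48 × 76 / 189 = 19.30.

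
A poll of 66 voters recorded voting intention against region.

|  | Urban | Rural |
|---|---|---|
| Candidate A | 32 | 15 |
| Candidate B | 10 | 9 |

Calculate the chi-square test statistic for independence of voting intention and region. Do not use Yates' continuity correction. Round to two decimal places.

1.40

Row totals: 47, 19. Column totals: 42, 24. Grand total N = 66.
Expected counts (row total × column total / N):
  Candidate A, Urban: 47×42/66 = 29.909
  Candidate A, Rural: 47×24/66 = 17.091
  Candidate B, Urban: 19×42/66 = 12.091
  Candidate B, Rural: 19×24/66 = 6.909
Contributions (O − E)²/E:
  (32 − 29.909)²/29.909 = 0.1462
  (15 − 17.091)²/17.091 = 0.2558
  (10 − 12.091)²/12.091 = 0.3616
  (9 − 6.909)²/6.909 = 0.6328
χ² = 0.1462 + 0.2558 + 0.3616 + 0.6328 = 1.40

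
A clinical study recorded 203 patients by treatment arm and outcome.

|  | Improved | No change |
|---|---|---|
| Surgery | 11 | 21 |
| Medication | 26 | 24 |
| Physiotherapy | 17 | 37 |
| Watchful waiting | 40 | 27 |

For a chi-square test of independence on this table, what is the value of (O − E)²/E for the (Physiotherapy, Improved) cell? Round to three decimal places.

Row total (Physiotherapy) = 54; column total (Improved) = 94; N = 203.
Expected count E = 54 × 94 / 203 = 25.0049.
Contribution = (O − E)²/E = (17 − 25.0049)² / 25.0049 = 2.563.

2.563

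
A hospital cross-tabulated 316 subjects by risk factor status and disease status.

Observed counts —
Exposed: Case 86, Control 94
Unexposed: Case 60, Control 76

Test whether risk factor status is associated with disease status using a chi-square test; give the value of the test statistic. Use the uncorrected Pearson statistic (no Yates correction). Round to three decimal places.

Row totals: 180, 136. Column totals: 146, 170. Grand total N = 316.
Expected counts (row total × column total / N):
  Exposed, Case: 180×146/316 = 83.1646
  Exposed, Control: 180×170/316 = 96.8354
  Unexposed, Case: 136×146/316 = 62.8354
  Unexposed, Control: 136×170/316 = 73.1646
Contributions (O − E)²/E:
  (86 − 83.1646)²/83.1646 = 0.0967
  (94 − 96.8354)²/96.8354 = 0.0830
  (60 − 62.8354)²/62.8354 = 0.1279
  (76 − 73.1646)²/73.1646 = 0.1099
χ² = 0.0967 + 0.0830 + 0.1279 + 0.1099 = 0.418

0.418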